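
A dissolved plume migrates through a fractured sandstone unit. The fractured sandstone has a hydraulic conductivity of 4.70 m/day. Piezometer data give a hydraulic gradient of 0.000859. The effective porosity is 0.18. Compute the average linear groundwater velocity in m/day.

0.0224

Hydraulic gradient i = 0.000859.
Darcy flux q = K · i = 4.700 × 0.0008590 = 0.004037 m/day.
Seepage velocity v = q / n_e = 0.004037 / 0.18 = 0.02243 m/day.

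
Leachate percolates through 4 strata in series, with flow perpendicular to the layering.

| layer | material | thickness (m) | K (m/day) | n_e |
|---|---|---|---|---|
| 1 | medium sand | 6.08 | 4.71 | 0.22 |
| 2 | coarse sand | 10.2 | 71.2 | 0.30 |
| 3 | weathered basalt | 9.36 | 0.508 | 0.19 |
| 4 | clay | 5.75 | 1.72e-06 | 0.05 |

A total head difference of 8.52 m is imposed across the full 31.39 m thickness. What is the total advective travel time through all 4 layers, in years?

6940

With flow normal to the layers, continuity requires the same specific discharge q through every layer.
Σ(b_i/K_i) = 6.08/4.71 + 10.2/71.2 + 9.36/0.508 + 5.75/1.72e-06 = 3.343e+06 d.
q = Δh / Σ(b_i/K_i) = 8.52 / 3.343e+06 = 2.549e-06 m/day.
In each layer the seepage velocity is v_i = q/n_i, so the layer transit time is t_i = b_i·n_i / q:
  layer 1 (medium sand): t_1 = 6.08 × 0.22 / 2.549e-06 = 5.248e+05 d
  layer 2 (coarse sand): t_2 = 10.2 × 0.30 / 2.549e-06 = 1.201e+06 d
  layer 3 (weathered basalt): t_3 = 9.36 × 0.19 / 2.549e-06 = 6.978e+05 d
  layer 4 (clay): t_4 = 5.75 × 0.05 / 2.549e-06 = 1.128e+05 d
Total t = Σ t_i = 2.536e+06 days = 6944 years.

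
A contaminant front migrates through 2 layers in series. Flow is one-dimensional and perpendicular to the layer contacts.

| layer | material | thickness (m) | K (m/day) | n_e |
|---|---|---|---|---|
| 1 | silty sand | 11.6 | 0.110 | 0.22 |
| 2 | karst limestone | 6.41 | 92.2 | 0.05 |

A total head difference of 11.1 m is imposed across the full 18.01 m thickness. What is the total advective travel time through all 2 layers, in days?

With flow normal to the layers, continuity requires the same specific discharge q through every layer.
Σ(b_i/K_i) = 11.6/0.110 + 6.41/92.2 = 105.5 d.
q = Δh / Σ(b_i/K_i) = 11.1 / 105.5 = 0.1052 m/day.
In each layer the seepage velocity is v_i = q/n_i, so the layer transit time is t_i = b_i·n_i / q:
  layer 1 (silty sand): t_1 = 11.6 × 0.22 / 0.1052 = 24.26 d
  layer 2 (karst limestone): t_2 = 6.41 × 0.05 / 0.1052 = 3.047 d
Total t = Σ t_i = 27.31 days.

27.3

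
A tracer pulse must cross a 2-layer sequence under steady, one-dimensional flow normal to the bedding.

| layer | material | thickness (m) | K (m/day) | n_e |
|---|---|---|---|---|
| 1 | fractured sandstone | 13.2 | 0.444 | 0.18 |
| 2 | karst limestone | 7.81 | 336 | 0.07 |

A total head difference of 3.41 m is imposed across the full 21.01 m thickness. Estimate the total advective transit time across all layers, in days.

25.5

With flow normal to the layers, continuity requires the same specific discharge q through every layer.
Σ(b_i/K_i) = 13.2/0.444 + 7.81/336 = 29.75 d.
q = Δh / Σ(b_i/K_i) = 3.41 / 29.75 = 0.1146 m/day.
In each layer the seepage velocity is v_i = q/n_i, so the layer transit time is t_i = b_i·n_i / q:
  layer 1 (fractured sandstone): t_1 = 13.2 × 0.18 / 0.1146 = 20.73 d
  layer 2 (karst limestone): t_2 = 7.81 × 0.07 / 0.1146 = 4.770 d
Total t = Σ t_i = 25.50 days.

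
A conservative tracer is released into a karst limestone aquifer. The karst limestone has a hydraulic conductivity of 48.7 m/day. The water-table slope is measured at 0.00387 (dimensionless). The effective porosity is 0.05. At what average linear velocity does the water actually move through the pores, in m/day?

3.77

Hydraulic gradient i = 0.00387.
Darcy flux q = K · i = 48.70 × 0.003870 = 0.1885 m/day.
Seepage velocity v = q / n_e = 0.1885 / 0.05 = 3.769 m/day.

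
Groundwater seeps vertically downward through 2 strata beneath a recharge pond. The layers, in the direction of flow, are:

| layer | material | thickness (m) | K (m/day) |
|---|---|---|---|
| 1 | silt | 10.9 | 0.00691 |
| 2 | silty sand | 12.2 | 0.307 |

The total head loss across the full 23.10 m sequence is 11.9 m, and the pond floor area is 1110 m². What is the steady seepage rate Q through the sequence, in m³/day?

8.17

Flow is perpendicular to layering, so the layers act in series and the equivalent K is the thickness-weighted harmonic mean.
Total thickness L = 10.9 + 12.2 = 23.10 m.
Σ(b_i/K_i) = 10.9/0.00691 + 12.2/0.307 = 1617 d.
K_eq = L / Σ(b_i/K_i) = 23.10 / 1617 = 0.01428 m/day.
Q = K_eq · A · (Δh/L) = 0.01428 × 1110 × (11.9/23.10) = 8.168 m³/day.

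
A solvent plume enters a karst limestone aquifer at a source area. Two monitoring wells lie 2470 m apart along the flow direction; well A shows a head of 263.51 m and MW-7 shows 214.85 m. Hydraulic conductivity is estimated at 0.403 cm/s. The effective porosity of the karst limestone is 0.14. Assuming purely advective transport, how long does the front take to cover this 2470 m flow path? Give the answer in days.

Convert K: 0.403 cm/s × 864 = 348.2 m/day.
Hydraulic gradient i = (263.51 − 214.85) / 2470 = 48.66 / 2470 = 0.01970.
Darcy flux q = K · i = 348.2 × 0.01970 = 6.860 m/day.
Seepage velocity v = q / n_e = 6.860 / 0.14 = 49.00 m/day.
Travel time t = L / v = 2470 / 49.00 = 50.41 days.

50.4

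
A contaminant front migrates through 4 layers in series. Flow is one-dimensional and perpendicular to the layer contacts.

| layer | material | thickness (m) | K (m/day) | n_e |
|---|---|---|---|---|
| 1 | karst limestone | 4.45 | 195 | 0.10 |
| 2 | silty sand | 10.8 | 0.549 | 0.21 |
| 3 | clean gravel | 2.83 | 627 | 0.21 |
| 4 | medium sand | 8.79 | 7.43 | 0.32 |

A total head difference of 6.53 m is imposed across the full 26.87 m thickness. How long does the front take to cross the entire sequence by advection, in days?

19.6

With flow normal to the layers, continuity requires the same specific discharge q through every layer.
Σ(b_i/K_i) = 4.45/195 + 10.8/0.549 + 2.83/627 + 8.79/7.43 = 20.88 d.
q = Δh / Σ(b_i/K_i) = 6.53 / 20.88 = 0.3127 m/day.
In each layer the seepage velocity is v_i = q/n_i, so the layer transit time is t_i = b_i·n_i / q:
  layer 1 (karst limestone): t_1 = 4.45 × 0.10 / 0.3127 = 1.423 d
  layer 2 (silty sand): t_2 = 10.8 × 0.21 / 0.3127 = 7.253 d
  layer 3 (clean gravel): t_3 = 2.83 × 0.21 / 0.3127 = 1.901 d
  layer 4 (medium sand): t_4 = 8.79 × 0.32 / 0.3127 = 8.995 d
Total t = Σ t_i = 19.57 days.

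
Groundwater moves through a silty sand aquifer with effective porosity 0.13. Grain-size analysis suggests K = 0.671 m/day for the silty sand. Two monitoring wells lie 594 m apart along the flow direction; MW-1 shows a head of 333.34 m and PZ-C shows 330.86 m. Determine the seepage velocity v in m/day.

0.0215

Hydraulic gradient i = (333.34 − 330.86) / 594 = 2.48 / 594 = 0.004175.
Darcy flux q = K · i = 0.6710 × 0.004175 = 0.002801 m/day.
Seepage velocity v = q / n_e = 0.002801 / 0.13 = 0.02155 m/day.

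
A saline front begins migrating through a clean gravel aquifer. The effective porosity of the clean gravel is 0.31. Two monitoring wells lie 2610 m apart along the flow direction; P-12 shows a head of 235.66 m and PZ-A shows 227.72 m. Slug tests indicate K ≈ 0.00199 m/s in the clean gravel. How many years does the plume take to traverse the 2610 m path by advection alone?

4.24

Convert K: 0.00199 m/s × 86400 = 171.9 m/day.
Hydraulic gradient i = (235.66 − 227.72) / 2610 = 7.94 / 2610 = 0.003042.
Darcy flux q = K · i = 171.9 × 0.003042 = 0.5231 m/day.
Seepage velocity v = q / n_e = 0.5231 / 0.31 = 1.687 m/day.
Travel time t = L / v = 2610 / 1.687 = 1547 days = 4.235 years.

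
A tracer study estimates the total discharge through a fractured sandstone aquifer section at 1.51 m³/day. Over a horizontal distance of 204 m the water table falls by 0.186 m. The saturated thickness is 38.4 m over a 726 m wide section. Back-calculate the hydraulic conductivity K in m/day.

Cross-sectional area A = 726 × 38.4 = 27878 m².
Hydraulic gradient i = Δh / L = 0.186 / 204 = 0.0009118.
From Q = K·A·i, K = Q / (A·i) = 1.51 / (27878 × 0.0009118) = 0.05941 m/day.

0.0594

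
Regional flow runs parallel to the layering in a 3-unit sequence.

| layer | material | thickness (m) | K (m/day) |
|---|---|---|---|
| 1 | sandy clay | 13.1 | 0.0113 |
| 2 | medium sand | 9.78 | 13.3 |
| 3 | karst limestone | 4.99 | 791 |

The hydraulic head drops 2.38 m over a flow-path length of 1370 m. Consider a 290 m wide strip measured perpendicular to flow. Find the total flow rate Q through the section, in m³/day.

2050

Flow is parallel to layering, so each bed carries its own Darcy discharge and the transmissivities add.
Σ(K_i·b_i) = 0.0113×13.1 + 13.3×9.78 + 791×4.99 = 4077 m²/day.
Hydraulic gradient i = Δh / L = 2.38 / 1370 = 0.001737.
Q = Σ(K_i·b_i) · W · i = 4077 × 290 × 0.001737 = 2054 m³/day.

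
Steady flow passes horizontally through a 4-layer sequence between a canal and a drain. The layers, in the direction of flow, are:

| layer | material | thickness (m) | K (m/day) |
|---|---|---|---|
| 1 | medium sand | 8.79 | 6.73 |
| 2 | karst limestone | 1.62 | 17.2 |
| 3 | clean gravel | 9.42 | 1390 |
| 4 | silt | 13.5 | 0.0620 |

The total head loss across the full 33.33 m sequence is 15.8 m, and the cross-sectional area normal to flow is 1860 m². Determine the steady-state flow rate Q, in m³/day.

Flow is perpendicular to layering, so the layers act in series and the equivalent K is the thickness-weighted harmonic mean.
Total thickness L = 8.79 + 1.62 + 9.42 + 13.5 = 33.33 m.
Σ(b_i/K_i) = 8.79/6.73 + 1.62/17.2 + 9.42/1390 + 13.5/0.0620 = 219.1 d.
K_eq = L / Σ(b_i/K_i) = 33.33 / 219.1 = 0.1521 m/day.
Q = K_eq · A · (Δh/L) = 0.1521 × 1860 × (15.8/33.33) = 134.1 m³/day.

134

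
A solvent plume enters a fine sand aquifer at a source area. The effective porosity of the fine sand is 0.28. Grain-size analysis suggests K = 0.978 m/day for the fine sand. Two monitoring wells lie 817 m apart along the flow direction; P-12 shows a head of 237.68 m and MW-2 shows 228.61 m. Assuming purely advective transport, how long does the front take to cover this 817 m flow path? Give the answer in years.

57.7

Hydraulic gradient i = (237.68 − 228.61) / 817 = 9.07 / 817 = 0.01110.
Darcy flux q = K · i = 0.9780 × 0.01110 = 0.01086 m/day.
Seepage velocity v = q / n_e = 0.01086 / 0.28 = 0.03878 m/day.
Travel time t = L / v = 817 / 0.03878 = 21070 days = 57.69 years.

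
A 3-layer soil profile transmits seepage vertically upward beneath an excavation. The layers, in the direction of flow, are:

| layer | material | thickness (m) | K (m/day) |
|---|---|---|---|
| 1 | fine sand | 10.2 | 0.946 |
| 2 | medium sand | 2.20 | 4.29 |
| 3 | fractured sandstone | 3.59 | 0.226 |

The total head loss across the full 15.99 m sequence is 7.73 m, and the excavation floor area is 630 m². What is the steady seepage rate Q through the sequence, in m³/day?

179

Flow is perpendicular to layering, so the layers act in series and the equivalent K is the thickness-weighted harmonic mean.
Total thickness L = 10.2 + 2.20 + 3.59 = 15.99 m.
Σ(b_i/K_i) = 10.2/0.946 + 2.20/4.29 + 3.59/0.226 = 27.18 d.
K_eq = L / Σ(b_i/K_i) = 15.99 / 27.18 = 0.5883 m/day.
Q = K_eq · A · (Δh/L) = 0.5883 × 630 × (7.73/15.99) = 179.2 m³/day.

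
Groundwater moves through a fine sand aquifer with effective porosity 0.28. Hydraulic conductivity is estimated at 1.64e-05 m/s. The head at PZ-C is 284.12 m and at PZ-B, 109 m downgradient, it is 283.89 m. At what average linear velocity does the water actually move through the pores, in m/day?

0.0107

Convert K: 1.64e-05 m/s × 86400 = 1.417 m/day.
Hydraulic gradient i = (284.12 − 283.89) / 109 = 0.23 / 109 = 0.002110.
Darcy flux q = K · i = 1.417 × 0.002110 = 0.002990 m/day.
Seepage velocity v = q / n_e = 0.002990 / 0.28 = 0.01068 m/day.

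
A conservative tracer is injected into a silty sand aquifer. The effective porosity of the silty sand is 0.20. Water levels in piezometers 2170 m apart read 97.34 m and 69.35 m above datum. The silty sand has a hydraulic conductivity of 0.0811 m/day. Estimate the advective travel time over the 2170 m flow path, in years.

Hydraulic gradient i = (97.34 − 69.35) / 2170 = 27.99 / 2170 = 0.01290.
Darcy flux q = K · i = 0.08110 × 0.01290 = 0.001046 m/day.
Seepage velocity v = q / n_e = 0.001046 / 0.20 = 0.005230 m/day.
Travel time t = L / v = 2170 / 0.005230 = 4.149e+05 days = 1136 years.

1140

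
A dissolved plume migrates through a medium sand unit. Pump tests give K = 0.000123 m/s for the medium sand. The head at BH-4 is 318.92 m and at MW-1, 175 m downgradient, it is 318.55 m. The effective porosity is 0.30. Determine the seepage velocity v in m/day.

0.0749

Convert K: 0.000123 m/s × 86400 = 10.63 m/day.
Hydraulic gradient i = (318.92 − 318.55) / 175 = 0.37 / 175 = 0.002114.
Darcy flux q = K · i = 10.63 × 0.002114 = 0.02247 m/day.
Seepage velocity v = q / n_e = 0.02247 / 0.30 = 0.07490 m/day.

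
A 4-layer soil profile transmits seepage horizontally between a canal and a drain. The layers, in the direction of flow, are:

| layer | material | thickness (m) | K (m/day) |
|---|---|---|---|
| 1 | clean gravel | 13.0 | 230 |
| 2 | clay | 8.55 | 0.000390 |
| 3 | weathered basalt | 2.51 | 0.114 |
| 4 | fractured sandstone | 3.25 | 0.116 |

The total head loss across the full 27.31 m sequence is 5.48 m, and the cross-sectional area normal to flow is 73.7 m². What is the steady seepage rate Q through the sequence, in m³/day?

0.0184

Flow is perpendicular to layering, so the layers act in series and the equivalent K is the thickness-weighted harmonic mean.
Total thickness L = 13.0 + 8.55 + 2.51 + 3.25 = 27.31 m.
Σ(b_i/K_i) = 13.0/230 + 8.55/0.000390 + 2.51/0.114 + 3.25/0.116 = 21973 d.
K_eq = L / Σ(b_i/K_i) = 27.31 / 21973 = 0.001243 m/day.
Q = K_eq · A · (Δh/L) = 0.001243 × 73.7 × (5.48/27.31) = 0.01838 m³/day.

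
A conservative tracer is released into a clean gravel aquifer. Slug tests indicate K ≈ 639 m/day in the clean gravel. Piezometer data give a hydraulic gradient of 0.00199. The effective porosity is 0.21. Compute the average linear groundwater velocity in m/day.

6.06

Hydraulic gradient i = 0.00199.
Darcy flux q = K · i = 639.0 × 0.001990 = 1.272 m/day.
Seepage velocity v = q / n_e = 1.272 / 0.21 = 6.055 m/day.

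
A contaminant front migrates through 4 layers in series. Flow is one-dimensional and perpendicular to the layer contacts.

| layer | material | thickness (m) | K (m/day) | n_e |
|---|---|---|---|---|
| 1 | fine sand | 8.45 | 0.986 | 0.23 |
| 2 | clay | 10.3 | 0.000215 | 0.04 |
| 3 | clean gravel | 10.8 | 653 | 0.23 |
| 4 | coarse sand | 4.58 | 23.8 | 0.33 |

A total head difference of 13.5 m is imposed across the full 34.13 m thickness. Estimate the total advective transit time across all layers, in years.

With flow normal to the layers, continuity requires the same specific discharge q through every layer.
Σ(b_i/K_i) = 8.45/0.986 + 10.3/0.000215 + 10.8/653 + 4.58/23.8 = 47916 d.
q = Δh / Σ(b_i/K_i) = 13.5 / 47916 = 0.0002817 m/day.
In each layer the seepage velocity is v_i = q/n_i, so the layer transit time is t_i = b_i·n_i / q:
  layer 1 (fine sand): t_1 = 8.45 × 0.23 / 0.0002817 = 6898 d
  layer 2 (clay): t_2 = 10.3 × 0.04 / 0.0002817 = 1462 d
  layer 3 (clean gravel): t_3 = 10.8 × 0.23 / 0.0002817 = 8816 d
  layer 4 (coarse sand): t_4 = 4.58 × 0.33 / 0.0002817 = 5364 d
Total t = Σ t_i = 22541 days = 61.71 years.

61.7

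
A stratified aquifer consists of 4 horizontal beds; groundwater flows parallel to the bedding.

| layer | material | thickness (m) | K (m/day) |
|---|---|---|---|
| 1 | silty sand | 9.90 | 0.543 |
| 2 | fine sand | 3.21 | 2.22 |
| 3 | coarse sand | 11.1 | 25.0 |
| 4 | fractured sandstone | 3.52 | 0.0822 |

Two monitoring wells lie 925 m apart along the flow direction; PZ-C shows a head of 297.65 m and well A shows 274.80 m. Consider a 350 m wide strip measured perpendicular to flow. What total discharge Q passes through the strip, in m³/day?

Flow is parallel to layering, so each bed carries its own Darcy discharge and the transmissivities add.
Σ(K_i·b_i) = 0.543×9.90 + 2.22×3.21 + 25.0×11.1 + 0.0822×3.52 = 290.3 m²/day.
Hydraulic gradient i = (297.65 − 274.80) / 925 = 22.85 / 925 = 0.02470.
Q = Σ(K_i·b_i) · W · i = 290.3 × 350 × 0.02470 = 2510 m³/day.

2510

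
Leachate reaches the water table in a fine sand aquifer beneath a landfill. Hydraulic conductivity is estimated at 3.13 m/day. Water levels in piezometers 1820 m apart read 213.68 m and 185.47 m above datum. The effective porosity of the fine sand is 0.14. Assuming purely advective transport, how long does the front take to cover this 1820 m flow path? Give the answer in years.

14.4

Hydraulic gradient i = (213.68 − 185.47) / 1820 = 28.21 / 1820 = 0.01550.
Darcy flux q = K · i = 3.130 × 0.01550 = 0.04851 m/day.
Seepage velocity v = q / n_e = 0.04851 / 0.14 = 0.3465 m/day.
Travel time t = L / v = 1820 / 0.3465 = 5252 days = 14.38 years.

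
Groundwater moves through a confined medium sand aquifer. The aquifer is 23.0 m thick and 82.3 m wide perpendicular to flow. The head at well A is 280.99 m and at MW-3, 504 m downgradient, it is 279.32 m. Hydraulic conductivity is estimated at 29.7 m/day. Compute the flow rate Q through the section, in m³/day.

186

Cross-sectional area A = 82.3 × 23.0 = 1893 m².
Hydraulic gradient i = (280.99 − 279.32) / 504 = 1.67 / 504 = 0.003313.
Darcy's law: Q = K · A · i = 29.70 × 1893 × 0.003313 = 186.3 m³/day.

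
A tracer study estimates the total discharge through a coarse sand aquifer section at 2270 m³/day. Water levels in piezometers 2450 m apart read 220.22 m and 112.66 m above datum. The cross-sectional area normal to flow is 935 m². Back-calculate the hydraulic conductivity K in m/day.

Hydraulic gradient i = (220.22 − 112.66) / 2450 = 107.56 / 2450 = 0.04390.
From Q = K·A·i, K = Q / (A·i) = 2270 / (935.0 × 0.04390) = 55.30 m/day.

55.3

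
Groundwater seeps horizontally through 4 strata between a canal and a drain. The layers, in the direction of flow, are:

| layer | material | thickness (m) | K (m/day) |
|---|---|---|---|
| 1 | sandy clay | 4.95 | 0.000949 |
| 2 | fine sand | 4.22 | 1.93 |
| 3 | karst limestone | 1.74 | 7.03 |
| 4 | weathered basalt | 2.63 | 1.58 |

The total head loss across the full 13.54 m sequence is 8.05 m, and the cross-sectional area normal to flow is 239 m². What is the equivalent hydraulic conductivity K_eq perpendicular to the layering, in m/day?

Flow is perpendicular to layering, so the layers act in series and the equivalent K is the thickness-weighted harmonic mean.
Total thickness L = 4.95 + 4.22 + 1.74 + 2.63 = 13.54 m.
Σ(b_i/K_i) = 4.95/0.000949 + 4.22/1.93 + 1.74/7.03 + 2.63/1.58 = 5220 d.
K_eq = L / Σ(b_i/K_i) = 13.54 / 5220 = 0.002594 m/day.

0.00259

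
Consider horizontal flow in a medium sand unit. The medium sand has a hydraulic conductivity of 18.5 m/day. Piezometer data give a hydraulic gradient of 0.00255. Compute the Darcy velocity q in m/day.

0.0472

Hydraulic gradient i = 0.00255.
Specific discharge q = K · i = 18.50 × 0.002550 = 0.04718 m/day.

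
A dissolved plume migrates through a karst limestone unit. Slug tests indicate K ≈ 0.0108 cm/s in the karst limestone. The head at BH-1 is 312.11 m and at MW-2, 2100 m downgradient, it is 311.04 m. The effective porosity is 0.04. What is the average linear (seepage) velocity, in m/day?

Convert K: 0.0108 cm/s × 864 = 9.331 m/day.
Hydraulic gradient i = (312.11 − 311.04) / 2100 = 1.07 / 2100 = 0.0005095.
Darcy flux q = K · i = 9.331 × 0.0005095 = 0.004754 m/day.
Seepage velocity v = q / n_e = 0.004754 / 0.04 = 0.1189 m/day.

0.119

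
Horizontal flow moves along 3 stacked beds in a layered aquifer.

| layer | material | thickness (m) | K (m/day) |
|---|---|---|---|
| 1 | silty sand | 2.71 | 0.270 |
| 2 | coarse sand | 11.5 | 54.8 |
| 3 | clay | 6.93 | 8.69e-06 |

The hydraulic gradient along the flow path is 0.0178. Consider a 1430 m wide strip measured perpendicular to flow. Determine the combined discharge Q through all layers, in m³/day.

16100

Flow is parallel to layering, so each bed carries its own Darcy discharge and the transmissivities add.
Σ(K_i·b_i) = 0.270×2.71 + 54.8×11.5 + 8.69e-06×6.93 = 630.9 m²/day.
Hydraulic gradient i = 0.0178.
Q = Σ(K_i·b_i) · W · i = 630.9 × 1430 × 0.01780 = 16060 m³/day.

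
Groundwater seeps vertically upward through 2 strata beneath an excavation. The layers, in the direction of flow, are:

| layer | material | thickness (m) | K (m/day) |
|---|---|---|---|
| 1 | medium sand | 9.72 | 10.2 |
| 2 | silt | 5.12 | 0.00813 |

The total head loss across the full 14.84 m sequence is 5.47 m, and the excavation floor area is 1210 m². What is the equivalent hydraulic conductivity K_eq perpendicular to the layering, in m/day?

Flow is perpendicular to layering, so the layers act in series and the equivalent K is the thickness-weighted harmonic mean.
Total thickness L = 9.72 + 5.12 = 14.84 m.
Σ(b_i/K_i) = 9.72/10.2 + 5.12/0.00813 = 630.7 d.
K_eq = L / Σ(b_i/K_i) = 14.84 / 630.7 = 0.02353 m/day.

0.0235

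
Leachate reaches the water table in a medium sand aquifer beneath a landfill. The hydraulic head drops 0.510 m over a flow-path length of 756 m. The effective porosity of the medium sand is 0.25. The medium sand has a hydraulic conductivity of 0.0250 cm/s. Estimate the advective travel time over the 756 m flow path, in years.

35.5

Convert K: 0.0250 cm/s × 864 = 21.60 m/day.
Hydraulic gradient i = Δh / L = 0.510 / 756 = 0.0006746.
Darcy flux q = K · i = 21.60 × 0.0006746 = 0.01457 m/day.
Seepage velocity v = q / n_e = 0.01457 / 0.25 = 0.05829 m/day.
Travel time t = L / v = 756 / 0.05829 = 12971 days = 35.51 years.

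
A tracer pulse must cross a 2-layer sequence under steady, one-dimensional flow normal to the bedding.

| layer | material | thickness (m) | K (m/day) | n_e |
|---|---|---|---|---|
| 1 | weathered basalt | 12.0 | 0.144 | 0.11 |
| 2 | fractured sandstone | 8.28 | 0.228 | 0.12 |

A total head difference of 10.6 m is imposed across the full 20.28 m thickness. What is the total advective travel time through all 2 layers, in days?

26.1

With flow normal to the layers, continuity requires the same specific discharge q through every layer.
Σ(b_i/K_i) = 12.0/0.144 + 8.28/0.228 = 119.6 d.
q = Δh / Σ(b_i/K_i) = 10.6 / 119.6 = 0.08859 m/day.
In each layer the seepage velocity is v_i = q/n_i, so the layer transit time is t_i = b_i·n_i / q:
  layer 1 (weathered basalt): t_1 = 12.0 × 0.11 / 0.08859 = 14.90 d
  layer 2 (fractured sandstone): t_2 = 8.28 × 0.12 / 0.08859 = 11.22 d
Total t = Σ t_i = 26.12 days.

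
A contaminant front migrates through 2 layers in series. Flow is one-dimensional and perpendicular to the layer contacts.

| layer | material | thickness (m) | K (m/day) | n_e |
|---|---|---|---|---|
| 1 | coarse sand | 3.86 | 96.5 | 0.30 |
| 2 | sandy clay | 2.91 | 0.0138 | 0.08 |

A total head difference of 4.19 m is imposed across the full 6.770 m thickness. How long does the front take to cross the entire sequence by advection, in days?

With flow normal to the layers, continuity requires the same specific discharge q through every layer.
Σ(b_i/K_i) = 3.86/96.5 + 2.91/0.0138 = 210.9 d.
q = Δh / Σ(b_i/K_i) = 4.19 / 210.9 = 0.01987 m/day.
In each layer the seepage velocity is v_i = q/n_i, so the layer transit time is t_i = b_i·n_i / q:
  layer 1 (coarse sand): t_1 = 3.86 × 0.30 / 0.01987 = 58.29 d
  layer 2 (sandy clay): t_2 = 2.91 × 0.08 / 0.01987 = 11.72 d
Total t = Σ t_i = 70.01 days.

70.0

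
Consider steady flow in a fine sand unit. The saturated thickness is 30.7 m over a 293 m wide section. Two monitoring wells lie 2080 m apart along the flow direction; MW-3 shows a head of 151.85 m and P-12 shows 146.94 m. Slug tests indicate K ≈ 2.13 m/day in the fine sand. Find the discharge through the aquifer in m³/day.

45.2

Cross-sectional area A = 293 × 30.7 = 8995 m².
Hydraulic gradient i = (151.85 − 146.94) / 2080 = 4.91 / 2080 = 0.002361.
Darcy's law: Q = K · A · i = 2.130 × 8995 × 0.002361 = 45.23 m³/day.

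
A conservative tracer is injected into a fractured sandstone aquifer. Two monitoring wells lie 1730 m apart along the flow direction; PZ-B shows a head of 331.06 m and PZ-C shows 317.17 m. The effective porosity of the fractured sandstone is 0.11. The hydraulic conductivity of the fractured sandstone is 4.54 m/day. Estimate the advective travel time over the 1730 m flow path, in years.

Hydraulic gradient i = (331.06 − 317.17) / 1730 = 13.89 / 1730 = 0.008029.
Darcy flux q = K · i = 4.540 × 0.008029 = 0.03645 m/day.
Seepage velocity v = q / n_e = 0.03645 / 0.11 = 0.3314 m/day.
Travel time t = L / v = 1730 / 0.3314 = 5221 days = 14.29 years.

14.3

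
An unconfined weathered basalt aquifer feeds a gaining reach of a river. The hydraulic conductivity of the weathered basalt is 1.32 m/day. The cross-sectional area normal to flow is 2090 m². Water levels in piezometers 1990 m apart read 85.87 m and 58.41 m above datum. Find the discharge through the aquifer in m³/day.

Hydraulic gradient i = (85.87 − 58.41) / 1990 = 27.46 / 1990 = 0.01380.
Darcy's law: Q = K · A · i = 1.320 × 2090 × 0.01380 = 38.07 m³/day.

38.1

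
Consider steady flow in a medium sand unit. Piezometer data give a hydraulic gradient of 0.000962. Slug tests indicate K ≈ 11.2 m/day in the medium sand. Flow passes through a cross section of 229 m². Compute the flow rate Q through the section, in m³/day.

Hydraulic gradient i = 0.000962.
Darcy's law: Q = K · A · i = 11.20 × 229.0 × 0.0009620 = 2.467 m³/day.

2.47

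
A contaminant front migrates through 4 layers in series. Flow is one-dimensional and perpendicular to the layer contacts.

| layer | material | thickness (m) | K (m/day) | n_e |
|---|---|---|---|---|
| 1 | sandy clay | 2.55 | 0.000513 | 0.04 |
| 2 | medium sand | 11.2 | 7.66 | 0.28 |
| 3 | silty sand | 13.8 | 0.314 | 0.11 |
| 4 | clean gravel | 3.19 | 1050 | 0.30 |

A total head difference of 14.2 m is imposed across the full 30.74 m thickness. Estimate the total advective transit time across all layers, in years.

5.53

With flow normal to the layers, continuity requires the same specific discharge q through every layer.
Σ(b_i/K_i) = 2.55/0.000513 + 11.2/7.66 + 13.8/0.314 + 3.19/1050 = 5016 d.
q = Δh / Σ(b_i/K_i) = 14.2 / 5016 = 0.002831 m/day.
In each layer the seepage velocity is v_i = q/n_i, so the layer transit time is t_i = b_i·n_i / q:
  layer 1 (sandy clay): t_1 = 2.55 × 0.04 / 0.002831 = 36.03 d
  layer 2 (medium sand): t_2 = 11.2 × 0.28 / 0.002831 = 1108 d
  layer 3 (silty sand): t_3 = 13.8 × 0.11 / 0.002831 = 536.2 d
  layer 4 (clean gravel): t_4 = 3.19 × 0.30 / 0.002831 = 338.1 d
Total t = Σ t_i = 2018 days = 5.525 years.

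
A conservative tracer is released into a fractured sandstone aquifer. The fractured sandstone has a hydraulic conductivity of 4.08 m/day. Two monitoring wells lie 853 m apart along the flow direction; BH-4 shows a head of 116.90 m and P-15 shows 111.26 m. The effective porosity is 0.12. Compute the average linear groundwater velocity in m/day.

0.225

Hydraulic gradient i = (116.90 − 111.26) / 853 = 5.64 / 853 = 0.006612.
Darcy flux q = K · i = 4.080 × 0.006612 = 0.02698 m/day.
Seepage velocity v = q / n_e = 0.02698 / 0.12 = 0.2248 m/day.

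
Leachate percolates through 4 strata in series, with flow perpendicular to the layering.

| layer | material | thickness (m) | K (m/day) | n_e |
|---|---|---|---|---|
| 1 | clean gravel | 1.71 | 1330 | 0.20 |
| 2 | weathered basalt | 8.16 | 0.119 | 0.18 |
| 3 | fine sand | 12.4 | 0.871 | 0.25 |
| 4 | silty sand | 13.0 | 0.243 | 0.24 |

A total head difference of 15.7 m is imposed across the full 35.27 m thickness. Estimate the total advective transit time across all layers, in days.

With flow normal to the layers, continuity requires the same specific discharge q through every layer.
Σ(b_i/K_i) = 1.71/1330 + 8.16/0.119 + 12.4/0.871 + 13.0/0.243 = 136.3 d.
q = Δh / Σ(b_i/K_i) = 15.7 / 136.3 = 0.1152 m/day.
In each layer the seepage velocity is v_i = q/n_i, so the layer transit time is t_i = b_i·n_i / q:
  layer 1 (clean gravel): t_1 = 1.71 × 0.20 / 0.1152 = 2.969 d
  layer 2 (weathered basalt): t_2 = 8.16 × 0.18 / 0.1152 = 12.75 d
  layer 3 (fine sand): t_3 = 12.4 × 0.25 / 0.1152 = 26.91 d
  layer 4 (silty sand): t_4 = 13.0 × 0.24 / 0.1152 = 27.09 d
Total t = Σ t_i = 69.72 days.

69.7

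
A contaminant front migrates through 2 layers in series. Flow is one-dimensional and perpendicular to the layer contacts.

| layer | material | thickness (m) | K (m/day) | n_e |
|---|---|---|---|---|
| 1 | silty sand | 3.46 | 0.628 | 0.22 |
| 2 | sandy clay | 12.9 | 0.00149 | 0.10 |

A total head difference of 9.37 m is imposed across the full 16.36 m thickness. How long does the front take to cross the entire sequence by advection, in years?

With flow normal to the layers, continuity requires the same specific discharge q through every layer.
Σ(b_i/K_i) = 3.46/0.628 + 12.9/0.00149 = 8663 d.
q = Δh / Σ(b_i/K_i) = 9.37 / 8663 = 0.001082 m/day.
In each layer the seepage velocity is v_i = q/n_i, so the layer transit time is t_i = b_i·n_i / q:
  layer 1 (silty sand): t_1 = 3.46 × 0.22 / 0.001082 = 703.8 d
  layer 2 (sandy clay): t_2 = 12.9 × 0.10 / 0.001082 = 1193 d
Total t = Σ t_i = 1896 days = 5.192 years.

5.19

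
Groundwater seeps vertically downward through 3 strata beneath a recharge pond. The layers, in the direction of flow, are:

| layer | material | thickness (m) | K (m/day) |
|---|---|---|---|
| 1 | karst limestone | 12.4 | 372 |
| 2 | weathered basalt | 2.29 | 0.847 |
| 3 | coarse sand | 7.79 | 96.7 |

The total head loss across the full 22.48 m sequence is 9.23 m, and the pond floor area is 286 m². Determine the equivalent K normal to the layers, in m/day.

Flow is perpendicular to layering, so the layers act in series and the equivalent K is the thickness-weighted harmonic mean.
Total thickness L = 12.4 + 2.29 + 7.79 = 22.48 m.
Σ(b_i/K_i) = 12.4/372 + 2.29/0.847 + 7.79/96.7 = 2.818 d.
K_eq = L / Σ(b_i/K_i) = 22.48 / 2.818 = 7.979 m/day.

7.98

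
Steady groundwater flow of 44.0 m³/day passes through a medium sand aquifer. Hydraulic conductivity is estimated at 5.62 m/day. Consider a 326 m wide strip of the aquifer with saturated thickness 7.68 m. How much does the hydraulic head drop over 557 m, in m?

Cross-sectional area A = 326 × 7.68 = 2504 m².
From Q = K·A·i, i = Q / (K·A) = 44.0 / (5.620 × 2504) = 0.003127.
Head loss Δh = i · L = 0.003127 × 557 = 1.742 m.

1.74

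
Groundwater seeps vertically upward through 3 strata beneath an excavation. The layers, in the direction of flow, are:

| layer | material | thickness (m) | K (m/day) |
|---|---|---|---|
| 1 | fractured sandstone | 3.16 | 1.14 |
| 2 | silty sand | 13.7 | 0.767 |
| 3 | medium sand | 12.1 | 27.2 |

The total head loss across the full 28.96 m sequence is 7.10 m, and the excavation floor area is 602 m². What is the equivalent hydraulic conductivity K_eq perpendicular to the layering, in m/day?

Flow is perpendicular to layering, so the layers act in series and the equivalent K is the thickness-weighted harmonic mean.
Total thickness L = 3.16 + 13.7 + 12.1 = 28.96 m.
Σ(b_i/K_i) = 3.16/1.14 + 13.7/0.767 + 12.1/27.2 = 21.08 d.
K_eq = L / Σ(b_i/K_i) = 28.96 / 21.08 = 1.374 m/day.

1.37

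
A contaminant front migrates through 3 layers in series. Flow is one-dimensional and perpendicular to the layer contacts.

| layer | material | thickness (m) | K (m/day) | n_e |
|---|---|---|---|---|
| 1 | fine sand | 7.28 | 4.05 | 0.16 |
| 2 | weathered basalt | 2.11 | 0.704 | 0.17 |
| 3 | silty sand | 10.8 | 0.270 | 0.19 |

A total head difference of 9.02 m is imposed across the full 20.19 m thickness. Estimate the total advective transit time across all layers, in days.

17.8

With flow normal to the layers, continuity requires the same specific discharge q through every layer.
Σ(b_i/K_i) = 7.28/4.05 + 2.11/0.704 + 10.8/0.270 = 44.79 d.
q = Δh / Σ(b_i/K_i) = 9.02 / 44.79 = 0.2014 m/day.
In each layer the seepage velocity is v_i = q/n_i, so the layer transit time is t_i = b_i·n_i / q:
  layer 1 (fine sand): t_1 = 7.28 × 0.16 / 0.2014 = 5.785 d
  layer 2 (weathered basalt): t_2 = 2.11 × 0.17 / 0.2014 = 1.781 d
  layer 3 (silty sand): t_3 = 10.8 × 0.19 / 0.2014 = 10.19 d
Total t = Σ t_i = 17.76 days.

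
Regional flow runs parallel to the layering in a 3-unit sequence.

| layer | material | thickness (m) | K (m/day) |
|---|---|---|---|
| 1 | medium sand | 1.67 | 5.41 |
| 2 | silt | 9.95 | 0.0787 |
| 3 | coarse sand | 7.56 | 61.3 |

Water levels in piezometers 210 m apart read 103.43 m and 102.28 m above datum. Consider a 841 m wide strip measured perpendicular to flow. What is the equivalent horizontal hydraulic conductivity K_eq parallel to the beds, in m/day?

24.7

Flow is parallel to layering, so each bed carries its own Darcy discharge and the transmissivities add.
Σ(K_i·b_i) = 5.41×1.67 + 0.0787×9.95 + 61.3×7.56 = 473.2 m²/day.
Total thickness b = 19.18 m, so K_eq = Σ(K_i·b_i)/b = 24.67 m/day.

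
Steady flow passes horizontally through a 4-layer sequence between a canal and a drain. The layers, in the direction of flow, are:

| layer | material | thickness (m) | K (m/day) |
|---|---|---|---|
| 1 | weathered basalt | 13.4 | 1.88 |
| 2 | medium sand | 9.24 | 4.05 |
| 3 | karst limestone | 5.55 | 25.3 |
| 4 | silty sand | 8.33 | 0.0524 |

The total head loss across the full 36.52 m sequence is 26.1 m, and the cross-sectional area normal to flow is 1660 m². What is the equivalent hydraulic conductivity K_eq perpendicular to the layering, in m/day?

Flow is perpendicular to layering, so the layers act in series and the equivalent K is the thickness-weighted harmonic mean.
Total thickness L = 13.4 + 9.24 + 5.55 + 8.33 = 36.52 m.
Σ(b_i/K_i) = 13.4/1.88 + 9.24/4.05 + 5.55/25.3 + 8.33/0.0524 = 168.6 d.
K_eq = L / Σ(b_i/K_i) = 36.52 / 168.6 = 0.2166 m/day.

0.217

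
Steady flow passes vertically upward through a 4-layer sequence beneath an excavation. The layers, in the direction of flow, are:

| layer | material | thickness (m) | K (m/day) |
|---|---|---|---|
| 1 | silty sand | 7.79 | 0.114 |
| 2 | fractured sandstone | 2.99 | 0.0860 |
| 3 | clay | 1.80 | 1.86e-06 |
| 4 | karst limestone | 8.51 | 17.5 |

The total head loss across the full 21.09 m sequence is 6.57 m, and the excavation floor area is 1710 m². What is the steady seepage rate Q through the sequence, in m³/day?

0.0116

Flow is perpendicular to layering, so the layers act in series and the equivalent K is the thickness-weighted harmonic mean.
Total thickness L = 7.79 + 2.99 + 1.80 + 8.51 = 21.09 m.
Σ(b_i/K_i) = 7.79/0.114 + 2.99/0.0860 + 1.80/1.86e-06 + 8.51/17.5 = 9.678e+05 d.
K_eq = L / Σ(b_i/K_i) = 21.09 / 9.678e+05 = 2.179e-05 m/day.
Q = K_eq · A · (Δh/L) = 2.179e-05 × 1710 × (6.57/21.09) = 0.01161 m³/day.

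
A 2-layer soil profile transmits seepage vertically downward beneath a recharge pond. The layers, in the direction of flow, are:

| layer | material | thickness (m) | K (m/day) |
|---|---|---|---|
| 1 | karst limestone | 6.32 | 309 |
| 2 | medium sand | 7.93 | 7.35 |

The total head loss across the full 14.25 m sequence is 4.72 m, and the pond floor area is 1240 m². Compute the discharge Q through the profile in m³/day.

Flow is perpendicular to layering, so the layers act in series and the equivalent K is the thickness-weighted harmonic mean.
Total thickness L = 6.32 + 7.93 = 14.25 m.
Σ(b_i/K_i) = 6.32/309 + 7.93/7.35 = 1.099 d.
K_eq = L / Σ(b_i/K_i) = 14.25 / 1.099 = 12.96 m/day.
Q = K_eq · A · (Δh/L) = 12.96 × 1240 × (4.72/14.25) = 5324 m³/day.

5320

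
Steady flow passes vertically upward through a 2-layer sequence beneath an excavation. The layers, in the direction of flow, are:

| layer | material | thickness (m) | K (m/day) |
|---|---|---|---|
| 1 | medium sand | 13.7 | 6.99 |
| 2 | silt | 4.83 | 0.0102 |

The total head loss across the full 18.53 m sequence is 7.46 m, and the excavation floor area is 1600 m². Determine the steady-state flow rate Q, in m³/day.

25.1

Flow is perpendicular to layering, so the layers act in series and the equivalent K is the thickness-weighted harmonic mean.
Total thickness L = 13.7 + 4.83 = 18.53 m.
Σ(b_i/K_i) = 13.7/6.99 + 4.83/0.0102 = 475.5 d.
K_eq = L / Σ(b_i/K_i) = 18.53 / 475.5 = 0.03897 m/day.
Q = K_eq · A · (Δh/L) = 0.03897 × 1600 × (7.46/18.53) = 25.10 m³/day.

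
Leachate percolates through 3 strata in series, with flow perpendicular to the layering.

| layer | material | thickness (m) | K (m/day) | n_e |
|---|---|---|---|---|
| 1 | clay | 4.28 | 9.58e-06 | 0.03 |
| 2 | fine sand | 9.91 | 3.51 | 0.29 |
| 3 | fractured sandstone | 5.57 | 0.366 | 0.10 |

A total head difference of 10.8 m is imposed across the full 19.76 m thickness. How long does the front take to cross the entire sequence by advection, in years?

With flow normal to the layers, continuity requires the same specific discharge q through every layer.
Σ(b_i/K_i) = 4.28/9.58e-06 + 9.91/3.51 + 5.57/0.366 = 4.468e+05 d.
q = Δh / Σ(b_i/K_i) = 10.8 / 4.468e+05 = 2.417e-05 m/day.
In each layer the seepage velocity is v_i = q/n_i, so the layer transit time is t_i = b_i·n_i / q:
  layer 1 (clay): t_1 = 4.28 × 0.03 / 2.417e-05 = 5312 d
  layer 2 (fine sand): t_2 = 9.91 × 0.29 / 2.417e-05 = 1.189e+05 d
  layer 3 (fractured sandstone): t_3 = 5.57 × 0.10 / 2.417e-05 = 23042 d
Total t = Σ t_i = 1.472e+05 days = 403.1 years.

403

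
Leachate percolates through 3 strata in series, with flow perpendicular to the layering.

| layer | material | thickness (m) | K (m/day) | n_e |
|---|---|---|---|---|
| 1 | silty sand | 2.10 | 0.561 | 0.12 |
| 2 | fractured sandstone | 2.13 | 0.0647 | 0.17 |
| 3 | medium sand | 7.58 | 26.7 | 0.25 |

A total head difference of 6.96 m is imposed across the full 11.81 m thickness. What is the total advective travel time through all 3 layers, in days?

13.3

With flow normal to the layers, continuity requires the same specific discharge q through every layer.
Σ(b_i/K_i) = 2.10/0.561 + 2.13/0.0647 + 7.58/26.7 = 36.95 d.
q = Δh / Σ(b_i/K_i) = 6.96 / 36.95 = 0.1884 m/day.
In each layer the seepage velocity is v_i = q/n_i, so the layer transit time is t_i = b_i·n_i / q:
  layer 1 (silty sand): t_1 = 2.10 × 0.12 / 0.1884 = 1.338 d
  layer 2 (fractured sandstone): t_2 = 2.13 × 0.17 / 0.1884 = 1.922 d
  layer 3 (medium sand): t_3 = 7.58 × 0.25 / 0.1884 = 10.06 d
Total t = Σ t_i = 13.32 days.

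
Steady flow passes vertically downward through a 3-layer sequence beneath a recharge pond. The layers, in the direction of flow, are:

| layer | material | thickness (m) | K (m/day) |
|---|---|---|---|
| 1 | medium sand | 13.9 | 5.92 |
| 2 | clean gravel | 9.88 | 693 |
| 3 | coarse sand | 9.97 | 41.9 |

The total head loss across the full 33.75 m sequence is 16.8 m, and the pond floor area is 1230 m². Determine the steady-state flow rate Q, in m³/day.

Flow is perpendicular to layering, so the layers act in series and the equivalent K is the thickness-weighted harmonic mean.
Total thickness L = 13.9 + 9.88 + 9.97 = 33.75 m.
Σ(b_i/K_i) = 13.9/5.92 + 9.88/693 + 9.97/41.9 = 2.600 d.
K_eq = L / Σ(b_i/K_i) = 33.75 / 2.600 = 12.98 m/day.
Q = K_eq · A · (Δh/L) = 12.98 × 1230 × (16.8/33.75) = 7947 m³/day.

7950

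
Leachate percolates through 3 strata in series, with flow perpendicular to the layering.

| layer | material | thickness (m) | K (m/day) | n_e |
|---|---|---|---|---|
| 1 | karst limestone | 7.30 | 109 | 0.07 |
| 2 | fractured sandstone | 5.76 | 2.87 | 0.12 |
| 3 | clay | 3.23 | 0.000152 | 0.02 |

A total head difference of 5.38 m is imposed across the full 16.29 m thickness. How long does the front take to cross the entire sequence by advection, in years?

13.7

With flow normal to the layers, continuity requires the same specific discharge q through every layer.
Σ(b_i/K_i) = 7.30/109 + 5.76/2.87 + 3.23/0.000152 = 21252 d.
q = Δh / Σ(b_i/K_i) = 5.38 / 21252 = 0.0002532 m/day.
In each layer the seepage velocity is v_i = q/n_i, so the layer transit time is t_i = b_i·n_i / q:
  layer 1 (karst limestone): t_1 = 7.30 × 0.07 / 0.0002532 = 2019 d
  layer 2 (fractured sandstone): t_2 = 5.76 × 0.12 / 0.0002532 = 2730 d
  layer 3 (clay): t_3 = 3.23 × 0.02 / 0.0002532 = 255.2 d
Total t = Σ t_i = 5004 days = 13.70 years.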